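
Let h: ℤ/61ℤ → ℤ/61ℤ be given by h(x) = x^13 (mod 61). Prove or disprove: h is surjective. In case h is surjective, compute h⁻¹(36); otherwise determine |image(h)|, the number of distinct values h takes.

Since 61 is prime, the nonzero elements of ℤ/61ℤ form a cyclic group of order 60.
As gcd(13, 60) = 1, raising to the 13th power is a bijection on this group: if s^13 ≡ t^13 then (st^{−1})^13 = 1, and the only element of order dividing gcd(13, 60) = 1 is 1, so s = t.
With h(0) = 0 this makes h injective on all of ℤ/61ℤ, hence bijective (finite equal-size domain and codomain). In particular h is surjective.
Since h is surjective, we find the preimage of 36. The inverse of x ↦ x^13 on (ℤ/61ℤ)^× is x ↦ x^37, because 13·37 = 481 = 8·60 + 1 ≡ 1 (mod 60) and x^{60} = 1 for x ≠ 0 (Fermat). So h⁻¹(36) = 36^37 mod 61.
Repeated squaring mod 61: 36^1 ≡ 36, 36^2 ≡ 36² = 1296 ≡ 15, 36^4 ≡ 15² = 225 ≡ 42, 36^8 ≡ 42² = 1764 ≡ 56, 36^16 ≡ 56² = 3136 ≡ 25, 36^32 ≡ 25² = 625 ≡ 15. Since 37 = 32 + 4 + 1, 36^37 ≡ 15·42·36: 15·42 = 630 ≡ 20, then 20·36 = 720 ≡ 49. So 36^37 ≡ 49 (mod 61).
Hence h⁻¹(36) = 49.

49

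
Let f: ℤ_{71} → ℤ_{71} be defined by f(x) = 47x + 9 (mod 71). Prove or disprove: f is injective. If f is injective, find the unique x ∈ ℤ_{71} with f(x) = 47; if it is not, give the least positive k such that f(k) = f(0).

Recall: f is injective if f(s) = f(t) implies s = t.
Suppose f(s) = f(t) in ℤ_{71}. Then 47s + 9 ≡ 47t + 9 (mod 71), hence 47(s − t) ≡ 0 (mod 71).
Since gcd(47, 71) = 1, 47 is invertible modulo 71, therefore s − t ≡ 0 (mod 71), i.e. s = t.
Therefore f is injective.
We now compute 47⁻¹ mod 71 explicitly. Euclid's algorithm: 71 = 1·47 + 24, 47 = 1·24 + 23, 24 = 1·23 + 1; back-substituting gives 1 = 68·47 − 45·71, so 47⁻¹ ≡ 68 (mod 71).
Since f is injective, we find f⁻¹(47): we need 47x ≡ 47 − 9 ≡ 38 (mod 71). Using 47⁻¹ = 68: x ≡ 68·38 = 2584 = 36·71 + 28, so x = 28.
Check: f(28) = 47·28 + 9 = 1325 = 18·71 + 47 ≡ 47 (mod 71).

28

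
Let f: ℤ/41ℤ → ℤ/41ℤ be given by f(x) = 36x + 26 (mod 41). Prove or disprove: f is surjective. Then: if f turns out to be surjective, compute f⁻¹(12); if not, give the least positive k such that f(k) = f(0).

11

Since gcd(36, 41) = 1, 36 is invertible modulo 41. Euclid's algorithm: 41 = 1·36 + 5, 36 = 7·5 + 1; back-substituting gives 1 = 8·36 − 7·41, so 36⁻¹ ≡ 8 (mod 41).
For any y ∈ ℤ/41ℤ, x = 8(y − 26) mod 41 satisfies f(x) = 36·8(y − 26) + 26 ≡ y (since 36·8 ≡ 1 mod 41). So every y has a preimage.
So f is surjective.
Since f is surjective, we compute f⁻¹(12): solve 36x + 26 ≡ 12 (mod 41), i.e. 36x ≡ 27 (mod 41).
Multiplying by 36⁻¹ = 8 gives x ≡ 8·27 = 216 = 5·41 + 11 ≡ 11 (mod 41).
Check: f(11) = 36·11 + 26 = 422 = 10·41 + 12 ≡ 12 (mod 41).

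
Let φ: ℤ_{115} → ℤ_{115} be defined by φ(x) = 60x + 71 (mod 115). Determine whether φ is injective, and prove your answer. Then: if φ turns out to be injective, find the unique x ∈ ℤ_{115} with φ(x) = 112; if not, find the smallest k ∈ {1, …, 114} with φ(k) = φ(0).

We have gcd(60, 115) = 5 > 1. Taking x_1 = 0 and x_2 = 23: φ(0) = 71 and φ(23) = 60·23 + 71 = 1451 ≡ 71 (mod 115).
So φ(0) = φ(23) while 0 ≠ 23, therefore φ is not injective.
Since φ is not injective, we find the least positive k with φ(k) = φ(0): this means 60k ≡ 0 (mod 115), i.e. 115 ∣ 60k. Since gcd(60, 115) = 5, dividing through by 5 this holds exactly when 23 ∣ 12k, and as gcd(12, 23) = 1, exactly when 23 ∣ k.
The smallest positive such k is 23.

23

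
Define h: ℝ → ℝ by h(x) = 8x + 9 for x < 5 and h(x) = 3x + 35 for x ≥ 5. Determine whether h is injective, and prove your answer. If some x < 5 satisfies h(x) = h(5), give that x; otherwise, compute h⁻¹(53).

6

Both pieces are strictly increasing (slopes 8 and 3), so each is injective on its own interval.
The left piece maps (−∞, 5) onto (−∞, 49); the right piece maps [5, ∞) onto [50, ∞).
These images are disjoint, so no value is attained by both pieces. Thus h is injective.
Because the two images are disjoint, no x < 5 has h(x) = h(5), so we compute h⁻¹(53): 53 lies in [50, ∞), so solve 3x + 35 = 53: x = (53 − 35)/3 = 6.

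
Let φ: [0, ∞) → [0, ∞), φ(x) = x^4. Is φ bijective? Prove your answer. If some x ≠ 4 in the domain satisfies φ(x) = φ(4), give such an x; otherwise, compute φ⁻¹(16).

On [0, ∞), x ↦ x^4 is strictly increasing (injective) and for any y ∈ [0, ∞) the 4th root y^{1/4} lies in [0, ∞) (surjective). So φ is bijective.
Since x ↦ x^4 is strictly increasing on [0, ∞), it is injective there, so no x ≠ 4 in the domain has φ(x) = φ(4). We therefore compute φ⁻¹(16) = 16^{1/4} = 2 (indeed 2^4 = 16).

2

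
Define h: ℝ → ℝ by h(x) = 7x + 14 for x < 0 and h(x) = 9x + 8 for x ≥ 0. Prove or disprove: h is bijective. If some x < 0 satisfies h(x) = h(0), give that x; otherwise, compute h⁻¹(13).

-6/7

Both pieces are strictly increasing (slopes 7 and 9), so each is injective on its own interval.
The left piece maps (−∞, 0) onto (−∞, 14); the right piece maps [0, ∞) onto [8, ∞).
These images overlap. In particular h(0) = 8 (right piece), and solving 7x + 14 = 8 on the left piece gives x = −6/7 < 0.
So h(−6/7) = h(0) with −6/7 ≠ 0, and h is not injective, hence not bijective. This x = −6/7 is the requested value below 0.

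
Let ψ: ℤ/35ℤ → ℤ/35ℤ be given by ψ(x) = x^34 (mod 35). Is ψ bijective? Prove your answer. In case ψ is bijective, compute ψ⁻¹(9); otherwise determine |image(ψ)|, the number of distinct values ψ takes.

ψ(1) = 1^34 = 1.
ψ(6): Repeated squaring mod 35: 6^1 ≡ 6, 6^2 ≡ 6² = 36 ≡ 1, 6^4 ≡ 1² = 1, 6^8 ≡ 1² = 1, 6^16 ≡ 1² = 1, 6^32 ≡ 1² = 1. Since 34 = 32 + 2, 6^34 ≡ 1·1: 1·1 = 1. So 6^34 ≡ 1 (mod 35).
So ψ(1) = ψ(6) = 1 while 1 ≠ 6, thus ψ is not injective, hence not bijective.
Since ψ is not bijective, we determine |image(ψ)|. Computing x^34 mod 35 for each x (by repeated squaring, reducing mod 35 at every step), the values ψ(0), ψ(1), …, ψ(34) are: 0, 1, 9, 4, 11, 30, 1, 14, 29, 16, 25, 11, 9, 29, 21, 15, 16, 4, 4, 16, 15, 21, 29, 9, 11, 25, 16, 29, 14, 1, 30, 11, 4, 9, 1.
The distinct values are {0, 1, 4, 9, 11, 14, 15, 16, 21, 25, 29, 30}; there are 12 of them.

12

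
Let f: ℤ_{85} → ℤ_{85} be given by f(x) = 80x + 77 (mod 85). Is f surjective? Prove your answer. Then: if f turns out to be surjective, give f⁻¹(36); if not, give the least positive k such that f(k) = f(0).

Recall: surjectivity means every element of the codomain has a preimage under f.
Since gcd(80, 85) = 5, we have 80x ≡ 0 (mod 5) for all x, so f(x) ≡ 2 (mod 5).
But 0 ≢ 2 (mod 5), so 0 ∈ ℤ_{85} has no preimage. Hence f is not surjective.
Since f is not surjective, we find the least positive k with f(k) = f(0): this means 80k ≡ 0 (mod 85), i.e. 85 ∣ 80k. Since gcd(80, 85) = 5, dividing through by 5 this holds exactly when 17 ∣ 16k, and as gcd(16, 17) = 1, exactly when 17 ∣ k.
The smallest positive such k is 17.

17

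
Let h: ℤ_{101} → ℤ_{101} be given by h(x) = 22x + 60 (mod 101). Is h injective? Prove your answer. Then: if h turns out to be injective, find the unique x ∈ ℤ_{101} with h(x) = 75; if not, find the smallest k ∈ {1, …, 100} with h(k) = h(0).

If h(x_1) = h(x_2), then 22x_1 ≡ 22x_2 (mod 101). Because gcd(22, 101) = 1, we may cancel 22 to get x_1 ≡ x_2 (mod 101).
Hence h is injective.
We now compute 22⁻¹ mod 101 explicitly. Euclid's algorithm: 101 = 4·22 + 13, 22 = 1·13 + 9, 13 = 1·9 + 4, 9 = 2·4 + 1; back-substituting gives 1 = 23·22 − 5·101, so 22⁻¹ ≡ 23 (mod 101).
Since h is injective, we compute h⁻¹(75): solve 22x + 60 ≡ 75 (mod 101), i.e. 22x ≡ 15 (mod 101).
Multiplying by 22⁻¹ = 23 gives x ≡ 23·15 = 345 = 3·101 + 42 ≡ 42 (mod 101).
Check: h(42) = 22·42 + 60 = 984 = 9·101 + 75 ≡ 75 (mod 101).

42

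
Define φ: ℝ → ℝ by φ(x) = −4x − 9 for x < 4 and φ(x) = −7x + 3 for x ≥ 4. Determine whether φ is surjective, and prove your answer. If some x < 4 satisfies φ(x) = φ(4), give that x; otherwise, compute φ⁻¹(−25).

Both pieces are strictly decreasing (slopes −4 and −7), so each is injective on its own interval.
The left piece maps (−∞, 4) onto (−25, ∞); the right piece maps [4, ∞) onto (−∞, −25].
These images together cover ℝ, so φ is surjective.
Because the two images are disjoint, no x < 4 has φ(x) = φ(4), so we compute φ⁻¹(−25): −25 lies in (−∞, −25], so solve −7x + 3 = −25: x = (−25 − 3)/(−7) = 4.

4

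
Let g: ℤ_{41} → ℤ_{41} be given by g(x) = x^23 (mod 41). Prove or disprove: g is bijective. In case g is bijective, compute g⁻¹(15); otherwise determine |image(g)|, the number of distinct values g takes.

Since 41 is prime, the nonzero elements of ℤ_{41} form a cyclic group of order 40.
As gcd(23, 40) = 1, raising to the 23rd power is a bijection on this group: if u^23 ≡ v^23 then (uv^{−1})^23 = 1, and the only element of order dividing gcd(23, 40) = 1 is 1, so u = v.
With g(0) = 0 this makes g injective on all of ℤ_{41}, hence bijective (finite equal-size domain and codomain). In particular g is bijective.
Since g is bijective, we find the preimage of 15. The inverse of x ↦ x^23 on (ℤ_{41})^× is x ↦ x^7, because 23·7 = 161 = 4·40 + 1 ≡ 1 (mod 40) and x^{40} = 1 for x ≠ 0 (Fermat). So g⁻¹(15) = 15^7 mod 41.
Repeated squaring mod 41: 15^1 ≡ 15, 15^2 ≡ 15² = 225 ≡ 20, 15^4 ≡ 20² = 400 ≡ 31. Since 7 = 4 + 2 + 1, 15^7 ≡ 31·20·15: 31·20 = 620 ≡ 5, then 5·15 = 75 ≡ 34. So 15^7 ≡ 34 (mod 41).
Hence g⁻¹(15) = 34.

34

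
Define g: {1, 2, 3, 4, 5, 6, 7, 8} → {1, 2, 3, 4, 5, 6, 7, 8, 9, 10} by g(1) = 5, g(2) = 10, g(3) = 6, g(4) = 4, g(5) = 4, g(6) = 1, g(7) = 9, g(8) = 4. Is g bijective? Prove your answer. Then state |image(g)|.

g(4) = 4 = g(5) with 4 ≠ 5, so g is not injective, hence not bijective.
The image of g is {1, 4, 5, 6, 9, 10}, which has 6 elements.

6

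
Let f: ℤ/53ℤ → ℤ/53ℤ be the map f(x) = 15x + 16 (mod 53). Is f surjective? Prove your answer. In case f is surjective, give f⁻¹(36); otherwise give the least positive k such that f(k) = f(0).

Since gcd(15, 53) = 1, 15 is invertible modulo 53. Euclid's algorithm: 53 = 3·15 + 8, 15 = 1·8 + 7, 8 = 1·7 + 1; back-substituting gives 1 = 46·15 − 13·53, so 15⁻¹ ≡ 46 (mod 53).
Then y ↦ 46(y − 16) is a two-sided inverse to f, so every y ∈ ℤ/53ℤ has a preimage.
Hence f is surjective.
Since f is surjective, we compute f⁻¹(36): solve 15x + 16 ≡ 36 (mod 53), i.e. 15x ≡ 20 (mod 53).
Multiplying by 15⁻¹ = 46 gives x ≡ 46·20 = 920 = 17·53 + 19 ≡ 19 (mod 53).
Check: f(19) = 15·19 + 16 = 301 = 5·53 + 36 ≡ 36 (mod 53).

19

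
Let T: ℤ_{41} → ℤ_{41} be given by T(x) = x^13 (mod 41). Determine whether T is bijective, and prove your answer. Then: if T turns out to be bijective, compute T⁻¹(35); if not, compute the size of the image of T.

26

Since 41 is prime, the nonzero elements of ℤ_{41} form a cyclic group of order 40.
As gcd(13, 40) = 1, raising to the 13th power is a bijection on this group: if x_1^13 ≡ x_2^13 then (x_1x_2^{−1})^13 = 1, and the only element of order dividing gcd(13, 40) = 1 is 1, so x_1 = x_2.
With T(0) = 0 this makes T injective on all of ℤ_{41}, hence bijective (finite equal-size domain and codomain). In particular T is bijective.
Since T is bijective, we find the preimage of 35. The inverse of x ↦ x^13 on (ℤ_{41})^× is x ↦ x^37, because 13·37 = 481 = 12·40 + 1 ≡ 1 (mod 40) and x^{40} = 1 for x ≠ 0 (Fermat). So T⁻¹(35) = 35^37 mod 41.
Repeated squaring mod 41: 35^1 ≡ 35, 35^2 ≡ 35² = 1225 ≡ 36, 35^4 ≡ 36² = 1296 ≡ 25, 35^8 ≡ 25² = 625 ≡ 10, 35^16 ≡ 10² = 100 ≡ 18, 35^32 ≡ 18² = 324 ≡ 37. Since 37 = 32 + 4 + 1, 35^37 ≡ 37·25·35: 37·25 = 925 ≡ 23, then 23·35 = 805 ≡ 26. So 35^37 ≡ 26 (mod 41).
Hence T⁻¹(35) = 26.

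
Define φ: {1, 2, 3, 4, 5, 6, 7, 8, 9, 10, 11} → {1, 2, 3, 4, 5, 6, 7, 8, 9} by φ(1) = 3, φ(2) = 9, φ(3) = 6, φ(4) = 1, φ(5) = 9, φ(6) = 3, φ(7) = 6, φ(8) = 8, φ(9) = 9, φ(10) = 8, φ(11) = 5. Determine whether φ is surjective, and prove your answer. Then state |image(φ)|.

No element maps to 2, so φ is not surjective.
The image of φ is {1, 3, 5, 6, 8, 9}, which has 6 elements.

6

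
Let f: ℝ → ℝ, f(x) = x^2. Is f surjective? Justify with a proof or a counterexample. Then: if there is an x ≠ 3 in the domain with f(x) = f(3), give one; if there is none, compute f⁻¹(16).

-3

Since 2 is even, x^2 ≥ 0 for all x ∈ ℝ, so −1 ∈ ℝ has no preimage. So f is not surjective.
For the follow-up, such an x exists: taking x = −3 ∈ ℝ gives f(−3) = 9 = f(3) with −3 ≠ 3.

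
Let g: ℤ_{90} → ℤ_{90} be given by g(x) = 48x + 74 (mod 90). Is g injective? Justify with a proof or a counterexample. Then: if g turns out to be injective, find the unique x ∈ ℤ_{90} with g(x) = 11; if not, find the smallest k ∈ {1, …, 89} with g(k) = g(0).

15

We have gcd(48, 90) = 6 > 1. Taking s = 0 and t = 15: g(0) = 74 and g(15) = 48·15 + 74 = 794 ≡ 74 (mod 90).
So g(0) = g(15) while 0 ≠ 15, thus g is not injective.
Since g is not injective, we find the least positive k with g(k) = g(0): this means 48k ≡ 0 (mod 90), i.e. 90 ∣ 48k. Since gcd(48, 90) = 6, dividing through by 6 this holds exactly when 15 ∣ 8k, and as gcd(8, 15) = 1, exactly when 15 ∣ k.
The smallest positive such k is 15.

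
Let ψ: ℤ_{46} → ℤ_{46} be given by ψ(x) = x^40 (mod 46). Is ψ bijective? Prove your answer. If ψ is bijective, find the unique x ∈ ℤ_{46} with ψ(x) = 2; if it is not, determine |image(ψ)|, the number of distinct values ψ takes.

24

ψ(22): Repeated squaring mod 46: 22^1 ≡ 22, 22^2 ≡ 22² = 484 ≡ 24, 22^4 ≡ 24² = 576 ≡ 24, 22^8 ≡ 24² = 576 ≡ 24, 22^16 ≡ 24² = 576 ≡ 24, 22^32 ≡ 24² = 576 ≡ 24. Since 40 = 32 + 8, 22^40 ≡ 24·24: 24·24 = 576 ≡ 24. So 22^40 ≡ 24 (mod 46).
ψ(24): Repeated squaring mod 46: 24^1 ≡ 24, 24^2 ≡ 24² = 576 ≡ 24, 24^4 ≡ 24² = 576 ≡ 24, 24^8 ≡ 24² = 576 ≡ 24, 24^16 ≡ 24² = 576 ≡ 24, 24^32 ≡ 24² = 576 ≡ 24. Since 40 = 32 + 8, 24^40 ≡ 24·24: 24·24 = 576 ≡ 24. So 24^40 ≡ 24 (mod 46).
So ψ(22) = ψ(24) = 24 while 22 ≠ 24, thus ψ is not injective, hence not bijective.
Since ψ is not bijective, we determine |image(ψ)|. Computing x^40 mod 46 for each x (by repeated squaring, reducing mod 46 at every step), the values ψ(0), ψ(1), …, ψ(45) are: 0, 1, 36, 25, 8, 29, 26, 41, 12, 27, 32, 39, 16, 9, 4, 35, 18, 3, 6, 31, 2, 13, 24, 23, 24, 13, 2, 31, 6, 3, 18, 35, 4, 9, 16, 39, 32, 27, 12, 41, 26, 29, 8, 25, 36, 1.
The distinct values are {0, 1, 2, 3, 4, 6, 8, 9, 12, 13, 16, 18, 23, 24, 25, 26, 27, 29, 31, 32, 35, 36, 39, 41}; there are 24 of them.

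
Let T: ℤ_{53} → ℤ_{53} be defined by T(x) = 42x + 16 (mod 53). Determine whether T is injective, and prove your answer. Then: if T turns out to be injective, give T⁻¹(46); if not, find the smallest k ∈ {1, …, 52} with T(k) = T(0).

31

If T(x_1) = T(x_2), then 42x_1 ≡ 42x_2 (mod 53). Because gcd(42, 53) = 1, we may cancel 42 to get x_1 ≡ x_2 (mod 53).
Thus T is injective.
We now compute 42⁻¹ mod 53 explicitly. Euclid's algorithm: 53 = 1·42 + 11, 42 = 3·11 + 9, 11 = 1·9 + 2, 9 = 4·2 + 1; back-substituting gives 1 = 24·42 − 19·53, so 42⁻¹ ≡ 24 (mod 53).
Since T is injective, we find T⁻¹(46): we need 42x ≡ 46 − 16 ≡ 30 (mod 53). Using 42⁻¹ = 24: x ≡ 24·30 = 720 = 13·53 + 31, so x = 31.
Check: T(31) = 42·31 + 16 = 1318 = 24·53 + 46 ≡ 46 (mod 53).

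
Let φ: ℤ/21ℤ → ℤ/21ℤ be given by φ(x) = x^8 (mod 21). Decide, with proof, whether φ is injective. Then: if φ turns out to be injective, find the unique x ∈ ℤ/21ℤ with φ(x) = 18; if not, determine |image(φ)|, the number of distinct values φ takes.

8

φ(2): Repeated squaring mod 21: 2^1 ≡ 2, 2^2 ≡ 2² = 4, 2^4 ≡ 4² = 16, 2^8 ≡ 16² = 256 ≡ 4. So 2^8 ≡ 4 (mod 21).
φ(5): Repeated squaring mod 21: 5^1 ≡ 5, 5^2 ≡ 5² = 25 ≡ 4, 5^4 ≡ 4² = 16, 5^8 ≡ 16² = 256 ≡ 4. So 5^8 ≡ 4 (mod 21).
So φ(2) = φ(5) = 4 while 2 ≠ 5, therefore φ is not injective.
Since φ is not injective, we determine |image(φ)|. Computing x^8 mod 21 for each x (by repeated squaring, reducing mod 21 at every step), the values φ(0), φ(1), …, φ(20) are: 0, 1, 4, 9, 16, 4, 15, 7, 1, 18, 16, 16, 18, 1, 7, 15, 4, 16, 9, 4, 1.
The distinct values are {0, 1, 4, 7, 9, 15, 16, 18}; there are 8 of them.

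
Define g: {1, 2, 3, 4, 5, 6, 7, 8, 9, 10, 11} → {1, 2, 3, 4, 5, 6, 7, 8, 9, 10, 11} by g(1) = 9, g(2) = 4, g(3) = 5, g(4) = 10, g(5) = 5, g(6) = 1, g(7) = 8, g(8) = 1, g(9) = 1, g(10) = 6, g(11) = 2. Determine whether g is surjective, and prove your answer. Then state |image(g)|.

No element maps to 3, so g is not surjective.
The image of g is {1, 2, 4, 5, 6, 8, 9, 10}, which has 8 elements.

8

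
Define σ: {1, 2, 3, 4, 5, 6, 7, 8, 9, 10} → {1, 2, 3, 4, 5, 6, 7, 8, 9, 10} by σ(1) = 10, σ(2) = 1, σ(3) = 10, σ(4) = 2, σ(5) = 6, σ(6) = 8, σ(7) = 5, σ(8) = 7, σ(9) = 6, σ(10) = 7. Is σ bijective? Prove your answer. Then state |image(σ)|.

7

σ(1) = 10 = σ(3) with 1 ≠ 3, so σ is not injective, hence not bijective.
The image of σ is {1, 2, 5, 6, 7, 8, 10}, which has 7 elements.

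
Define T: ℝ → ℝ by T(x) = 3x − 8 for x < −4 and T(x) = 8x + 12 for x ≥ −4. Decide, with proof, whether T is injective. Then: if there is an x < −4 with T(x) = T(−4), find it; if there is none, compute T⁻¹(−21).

-13/3

Both pieces are strictly increasing (slopes 3 and 8), so each is injective on its own interval.
The left piece maps (−∞, −4) onto (−∞, −20); the right piece maps [−4, ∞) onto [−20, ∞).
These images are disjoint, so no value is attained by both pieces. Thus T is injective.
Because the two images are disjoint, no x < −4 has T(x) = T(−4), so we compute T⁻¹(−21): −21 lies in (−∞, −20), so solve 3x − 8 = −21: x = (−21 + 8)/3 = −13/3.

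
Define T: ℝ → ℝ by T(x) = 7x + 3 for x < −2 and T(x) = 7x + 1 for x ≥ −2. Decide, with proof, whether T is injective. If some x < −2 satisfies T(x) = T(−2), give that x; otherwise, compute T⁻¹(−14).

-16/7

Both pieces are strictly increasing (slopes 7 and 7), so each is injective on its own interval.
The left piece maps (−∞, −2) onto (−∞, −11); the right piece maps [−2, ∞) onto [−13, ∞).
These images overlap. In particular T(−2) = −13 (right piece), and solving 7x + 3 = −13 on the left piece gives x = −16/7 < −2.
So T(−16/7) = T(−2) with −16/7 ≠ −2, and T is not injective. This x = −16/7 is the requested value below −2.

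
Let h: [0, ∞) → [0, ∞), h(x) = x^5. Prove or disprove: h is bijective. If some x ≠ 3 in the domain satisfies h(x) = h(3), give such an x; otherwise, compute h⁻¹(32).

On [0, ∞), x ↦ x^5 is strictly increasing (injective) and for any y ∈ [0, ∞) the 5th root y^{1/5} lies in [0, ∞) (surjective). So h is bijective.
Since x ↦ x^5 is strictly increasing on [0, ∞), it is injective there, so no x ≠ 3 in the domain has h(x) = h(3). We therefore compute h⁻¹(32) = 32^{1/5} = 2 (indeed 2^5 = 32).

2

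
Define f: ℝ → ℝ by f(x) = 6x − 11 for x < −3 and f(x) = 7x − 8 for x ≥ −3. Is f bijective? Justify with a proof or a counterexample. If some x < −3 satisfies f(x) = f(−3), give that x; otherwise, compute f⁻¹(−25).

-17/7

Both pieces are strictly increasing (slopes 6 and 7), so each is injective on its own interval.
The left piece maps (−∞, −3) onto (−∞, −29); the right piece maps [−3, ∞) onto [−29, ∞).
Since −29 = −29, the images partition ℝ: f is injective and surjective, hence bijective.
Because the two images are disjoint, no x < −3 has f(x) = f(−3), so we compute f⁻¹(−25): −25 lies in [−29, ∞), so solve 7x − 8 = −25: x = (−25 + 8)/7 = −17/7.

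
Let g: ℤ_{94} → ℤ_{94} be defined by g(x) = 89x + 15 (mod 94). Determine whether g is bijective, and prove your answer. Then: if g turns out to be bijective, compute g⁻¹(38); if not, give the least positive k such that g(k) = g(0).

If g(a) = g(b), then 89a ≡ 89b (mod 94). Because gcd(89, 94) = 1, we may cancel 89 to get a ≡ b (mod 94).
We now compute 89⁻¹ mod 94 explicitly. Euclid's algorithm: 94 = 1·89 + 5, 89 = 17·5 + 4, 5 = 1·4 + 1; back-substituting gives 1 = 75·89 − 71·94, so 89⁻¹ ≡ 75 (mod 94).
Then y ↦ 75(y − 15) is a two-sided inverse to g, so every y ∈ ℤ_{94} has a preimage.
So g is bijective.
Since g is bijective, we find g⁻¹(38): we need 89x ≡ 38 − 15 ≡ 23 (mod 94). Using 89⁻¹ = 75: x ≡ 75·23 = 1725 = 18·94 + 33, so x = 33.
Check: g(33) = 89·33 + 15 = 2952 = 31·94 + 38 ≡ 38 (mod 94).

33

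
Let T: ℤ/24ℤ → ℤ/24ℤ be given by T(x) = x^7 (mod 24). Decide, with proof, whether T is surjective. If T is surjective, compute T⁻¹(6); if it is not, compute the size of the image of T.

15

T(0) = 0^7 = 0.
T(6): Repeated squaring mod 24: 6^1 ≡ 6, 6^2 ≡ 6² = 36 ≡ 12, 6^4 ≡ 12² = 144 ≡ 0. Since 7 = 4 + 2 + 1, 6^7 ≡ 0·12·6: 0·12 = 0, then 0·6 = 0. So 6^7 ≡ 0 (mod 24).
So T(0) = T(6) = 0 while 0 ≠ 6, therefore T is not injective.
A non-injective map from the 24-element set ℤ/24ℤ to itself takes at most 23 distinct values, so it cannot be surjective. Hence T is not surjective.
Since T is not surjective, we determine |image(T)|. Computing x^7 mod 24 for each x (by repeated squaring, reducing mod 24 at every step), the values T(0), T(1), …, T(23) are: 0, 1, 8, 3, 16, 5, 0, 7, 8, 9, 16, 11, 0, 13, 8, 15, 16, 17, 0, 19, 8, 21, 16, 23.
The distinct values are {0, 1, 3, 5, 7, 8, 9, 11, 13, 15, 16, 17, 19, 21, 23}; there are 15 of them.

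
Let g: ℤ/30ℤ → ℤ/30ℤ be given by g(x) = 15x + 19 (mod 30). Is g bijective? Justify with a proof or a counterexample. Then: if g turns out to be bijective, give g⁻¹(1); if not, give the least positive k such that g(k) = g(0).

2

We have gcd(15, 30) = 15 > 1. Taking x_1 = 0 and x_2 = 2: g(0) = 19 and g(2) = 15·2 + 19 = 49 ≡ 19 (mod 30).
So g(0) = g(2) while 0 ≠ 2, so g is not injective, hence not bijective.
Since g is not bijective, we find the least positive k with g(k) = g(0): this means 15k ≡ 0 (mod 30), i.e. 30 ∣ 15k. Since gcd(15, 30) = 15, dividing through by 15 this holds exactly when 2 ∣ k.
The smallest positive such k is 2.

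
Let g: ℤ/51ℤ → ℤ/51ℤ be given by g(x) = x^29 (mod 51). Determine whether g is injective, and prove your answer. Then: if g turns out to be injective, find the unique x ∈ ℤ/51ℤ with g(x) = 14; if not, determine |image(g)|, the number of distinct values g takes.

29

Computing x^29 mod 51 for each x (by repeated squaring, reducing mod 51 at every step), the values g(0), g(1), …, g(50) are: 0, 1, 32, 12, 4, 20, 27, 40, 26, 42, 28, 41, 48, 13, 5, 36, 16, 17, 18, 49, 29, 21, 37, 44, 6, 43, 8, 45, 7, 14, 30, 22, 2, 33, 34, 35, 15, 46, 38, 3, 10, 23, 9, 25, 11, 24, 31, 47, 39, 19, 50.
Every element of ℤ/51ℤ appears exactly once in this list, so g is a bijection, and in particular injective.
Since g is injective, we read off the preimage of 14 from the same table: g(29) = 14, so g⁻¹(14) = 29.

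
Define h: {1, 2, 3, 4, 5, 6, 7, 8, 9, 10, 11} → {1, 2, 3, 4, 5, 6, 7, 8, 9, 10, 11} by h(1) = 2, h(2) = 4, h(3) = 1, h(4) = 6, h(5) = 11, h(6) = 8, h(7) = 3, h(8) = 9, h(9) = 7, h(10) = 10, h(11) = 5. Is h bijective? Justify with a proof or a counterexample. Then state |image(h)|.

The values 2, 4, 1, 6, 11, 8, 3, 9, 7, 10, 5 are a permutation of {1, 2, 3, 4, 5, 6, 7, 8, 9, 10, 11}: each element appears exactly once.
So h is injective and surjective, hence bijective.
The image of h is {1, 2, 3, 4, 5, 6, 7, 8, 9, 10, 11}, which has 11 elements.

11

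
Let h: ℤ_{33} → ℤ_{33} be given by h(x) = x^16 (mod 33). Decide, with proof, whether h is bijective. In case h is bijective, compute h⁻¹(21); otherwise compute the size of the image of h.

12

h(4): Repeated squaring mod 33: 4^1 ≡ 4, 4^2 ≡ 4² = 16, 4^4 ≡ 16² = 256 ≡ 25, 4^8 ≡ 25² = 625 ≡ 31, 4^16 ≡ 31² = 961 ≡ 4. So 4^16 ≡ 4 (mod 33).
h(7): Repeated squaring mod 33: 7^1 ≡ 7, 7^2 ≡ 7² = 49 ≡ 16, 7^4 ≡ 16² = 256 ≡ 25, 7^8 ≡ 25² = 625 ≡ 31, 7^16 ≡ 31² = 961 ≡ 4. So 7^16 ≡ 4 (mod 33).
So h(4) = h(7) = 4 while 4 ≠ 7, hence h is not injective, hence not bijective.
Since h is not bijective, we determine |image(h)|. Computing x^16 mod 33 for each x (by repeated squaring, reducing mod 33 at every step), the values h(0), h(1), …, h(32) are: 0, 1, 31, 3, 4, 16, 27, 4, 25, 9, 1, 22, 12, 31, 25, 15, 16, 16, 15, 25, 31, 12, 22, 1, 9, 25, 4, 27, 16, 4, 3, 31, 1.
The distinct values are {0, 1, 3, 4, 9, 12, 15, 16, 22, 25, 27, 31}; there are 12 of them.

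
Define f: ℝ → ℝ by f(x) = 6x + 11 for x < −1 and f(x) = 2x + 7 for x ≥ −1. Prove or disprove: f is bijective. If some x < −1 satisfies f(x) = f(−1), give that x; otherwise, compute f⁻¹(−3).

-7/3

Both pieces are strictly increasing (slopes 6 and 2), so each is injective on its own interval.
The left piece maps (−∞, −1) onto (−∞, 5); the right piece maps [−1, ∞) onto [5, ∞).
Since 5 = 5, the images partition ℝ: f is injective and surjective, hence bijective.
Because the two images are disjoint, no x < −1 has f(x) = f(−1), so we compute f⁻¹(−3): −3 lies in (−∞, 5), so solve 6x + 11 = −3: x = (−3 − 11)/6 = −7/3.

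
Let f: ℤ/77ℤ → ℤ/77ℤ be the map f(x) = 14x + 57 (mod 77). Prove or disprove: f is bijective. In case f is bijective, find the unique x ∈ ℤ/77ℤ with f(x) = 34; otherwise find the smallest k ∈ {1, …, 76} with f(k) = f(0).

Recall that f is injective when f(x_1) = f(x_2) forces x_1 = x_2.
We have gcd(14, 77) = 7 > 1. Taking x_1 = 0 and x_2 = 11: f(0) = 57 and f(11) = 14·11 + 57 = 211 ≡ 57 (mod 77).
So f(0) = f(11) while 0 ≠ 11, hence f is not injective, hence not bijective.
Since f is not bijective, we find the least positive k with f(k) = f(0): this means 14k ≡ 0 (mod 77), i.e. 77 ∣ 14k. Since gcd(14, 77) = 7, dividing through by 7 this holds exactly when 11 ∣ 2k, and as gcd(2, 11) = 1, exactly when 11 ∣ k.
The smallest positive such k is 11.

11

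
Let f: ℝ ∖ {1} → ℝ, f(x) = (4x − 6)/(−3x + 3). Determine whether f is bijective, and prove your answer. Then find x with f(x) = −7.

If f(x) = −4/3, cross-multiplying gives −3(4x − 6) = 4(−3x + 3), which simplifies to 18 = 12 — false.  So −4/3 has no preimage and f is not surjective.
So f is not bijective.
Solving f(x) = −7: cross-multiplying gives 4x − 6 = −7(−3x + 3), which rearranges to −17x = −15, so x = 15/17.

15/17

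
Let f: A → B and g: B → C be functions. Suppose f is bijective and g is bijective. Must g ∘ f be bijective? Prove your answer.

bijective

Injectivity: if g(f(a)) = g(f(b)) then f(a) = f(b) (g injective) so a = b (f injective).
Surjectivity: for c ∈ C pick b with g(b) = c, then a with f(a) = b; then (g ∘ f)(a) = c.
Hence g ∘ f is bijective.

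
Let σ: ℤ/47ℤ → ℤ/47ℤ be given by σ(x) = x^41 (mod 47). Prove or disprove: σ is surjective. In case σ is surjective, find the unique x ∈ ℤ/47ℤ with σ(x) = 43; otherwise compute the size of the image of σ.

22

Since 47 is prime, the nonzero elements of ℤ/47ℤ form a cyclic group of order 46.
As gcd(41, 46) = 1, raising to the 41st power is a bijection on this group: if x_1^41 ≡ x_2^41 then (x_1x_2^{−1})^41 = 1, and the only element of order dividing gcd(41, 46) = 1 is 1, so x_1 = x_2.
With σ(0) = 0 this makes σ injective on all of ℤ/47ℤ, hence bijective (finite equal-size domain and codomain). In particular σ is surjective.
Since σ is surjective, we find the preimage of 43. The inverse of x ↦ x^41 on (ℤ/47ℤ)^× is x ↦ x^9, because 41·9 = 369 = 8·46 + 1 ≡ 1 (mod 46) and x^{46} = 1 for x ≠ 0 (Fermat). So σ⁻¹(43) = 43^9 mod 47.
Repeated squaring mod 47: 43^1 ≡ 43, 43^2 ≡ 43² = 1849 ≡ 16, 43^4 ≡ 16² = 256 ≡ 21, 43^8 ≡ 21² = 441 ≡ 18. Since 9 = 8 + 1, 43^9 ≡ 18·43: 18·43 = 774 ≡ 22. So 43^9 ≡ 22 (mod 47).
Hence σ⁻¹(43) = 22.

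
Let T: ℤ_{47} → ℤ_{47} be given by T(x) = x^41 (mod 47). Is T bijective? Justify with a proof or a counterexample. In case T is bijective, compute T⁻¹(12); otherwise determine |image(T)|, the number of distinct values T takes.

32

Since 47 is prime, the nonzero elements of ℤ_{47} form a cyclic group of order 46.
As gcd(41, 46) = 1, raising to the 41st power is a bijection on this group: if u^41 ≡ v^41 then (uv^{−1})^41 = 1, and the only element of order dividing gcd(41, 46) = 1 is 1, so u = v.
With T(0) = 0 this makes T injective on all of ℤ_{47}, hence bijective (finite equal-size domain and codomain). In particular T is bijective.
Since T is bijective, we find the preimage of 12. The inverse of x ↦ x^41 on (ℤ_{47})^× is x ↦ x^9, because 41·9 = 369 = 8·46 + 1 ≡ 1 (mod 46) and x^{46} = 1 for x ≠ 0 (Fermat). So T⁻¹(12) = 12^9 mod 47.
Repeated squaring mod 47: 12^1 ≡ 12, 12^2 ≡ 12² = 144 ≡ 3, 12^4 ≡ 3² = 9, 12^8 ≡ 9² = 81 ≡ 34. Since 9 = 8 + 1, 12^9 ≡ 34·12: 34·12 = 408 ≡ 32. So 12^9 ≡ 32 (mod 47).
Hence T⁻¹(12) = 32.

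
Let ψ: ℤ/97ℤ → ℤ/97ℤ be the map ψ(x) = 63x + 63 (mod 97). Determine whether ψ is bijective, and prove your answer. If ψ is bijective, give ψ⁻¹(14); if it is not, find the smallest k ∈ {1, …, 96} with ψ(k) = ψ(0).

10

Suppose ψ(a) = ψ(b) in ℤ/97ℤ. Then 63a + 63 ≡ 63b + 63 (mod 97), therefore 63(a − b) ≡ 0 (mod 97).
Since gcd(63, 97) = 1, 63 is invertible modulo 97, therefore a − b ≡ 0 (mod 97), i.e. a = b.
We now compute 63⁻¹ mod 97 explicitly. Euclid's algorithm: 97 = 1·63 + 34, 63 = 1·34 + 29, 34 = 1·29 + 5, 29 = 5·5 + 4, 5 = 1·4 + 1; back-substituting gives 1 = 77·63 − 50·97, so 63⁻¹ ≡ 77 (mod 97).
For any y ∈ ℤ/97ℤ, x = 77(y − 63) mod 97 satisfies ψ(x) = 63·77(y − 63) + 63 ≡ y (since 63·77 ≡ 1 mod 97). So every y has a preimage.
Hence ψ is bijective.
Since ψ is bijective, we compute ψ⁻¹(14): solve 63x + 63 ≡ 14 (mod 97), i.e. 63x ≡ 48 (mod 97).
Multiplying by 63⁻¹ = 77 gives x ≡ 77·48 = 3696 = 38·97 + 10 ≡ 10 (mod 97).
Check: ψ(10) = 63·10 + 63 = 693 = 7·97 + 14 ≡ 14 (mod 97).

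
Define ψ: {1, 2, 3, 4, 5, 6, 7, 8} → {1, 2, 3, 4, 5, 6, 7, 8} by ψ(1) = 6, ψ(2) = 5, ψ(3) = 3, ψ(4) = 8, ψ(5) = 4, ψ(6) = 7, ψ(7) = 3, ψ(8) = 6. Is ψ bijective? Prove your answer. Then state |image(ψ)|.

ψ(3) = 3 = ψ(7) with 3 ≠ 7, so ψ is not injective, hence not bijective.
The image of ψ is {3, 4, 5, 6, 7, 8}, which has 6 elements.

6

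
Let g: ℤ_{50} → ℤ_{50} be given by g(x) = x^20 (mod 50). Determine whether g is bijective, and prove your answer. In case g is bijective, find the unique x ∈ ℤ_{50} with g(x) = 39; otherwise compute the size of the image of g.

4

g(1) = 1^20 = 1.
g(3): Repeated squaring mod 50: 3^1 ≡ 3, 3^2 ≡ 3² = 9, 3^4 ≡ 9² = 81 ≡ 31, 3^8 ≡ 31² = 961 ≡ 11, 3^16 ≡ 11² = 121 ≡ 21. Since 20 = 16 + 4, 3^20 ≡ 21·31: 21·31 = 651 ≡ 1. So 3^20 ≡ 1 (mod 50).
So g(1) = g(3) = 1 while 1 ≠ 3, thus g is not injective, hence not bijective.
Since g is not bijective, we determine |image(g)|. Computing x^20 mod 50 for each x (by repeated squaring, reducing mod 50 at every step), the values g(0), g(1), …, g(49) are: 0, 1, 26, 1, 26, 25, 26, 1, 26, 1, 0, 1, 26, 1, 26, 25, 26, 1, 26, 1, 0, 1, 26, 1, 26, 25, 26, 1, 26, 1, 0, 1, 26, 1, 26, 25, 26, 1, 26, 1, 0, 1, 26, 1, 26, 25, 26, 1, 26, 1.
The distinct values are {0, 1, 25, 26}; there are 4 of them.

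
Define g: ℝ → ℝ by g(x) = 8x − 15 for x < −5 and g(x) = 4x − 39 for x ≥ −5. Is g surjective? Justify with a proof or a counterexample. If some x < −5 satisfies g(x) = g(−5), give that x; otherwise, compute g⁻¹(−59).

-11/2

Both pieces are strictly increasing (slopes 8 and 4), so each is injective on its own interval.
The left piece maps (−∞, −5) onto (−∞, −55); the right piece maps [−5, ∞) onto [−59, ∞).
The union (−∞, −55) ∪ [−59, ∞) covers ℝ, so g is surjective.
For the follow-up: the images overlap, so an x < −5 with g(x) = g(−5) exists. g(−5) = −59; solving 8x − 15 = −59 for x < −5 gives x = (−59 + 15)/8 = −11/2.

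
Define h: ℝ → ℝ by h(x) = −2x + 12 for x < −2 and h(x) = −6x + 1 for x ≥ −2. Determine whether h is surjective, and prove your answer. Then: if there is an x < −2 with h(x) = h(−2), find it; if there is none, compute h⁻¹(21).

Both pieces are strictly decreasing (slopes −2 and −6), so each is injective on its own interval.
The left piece maps (−∞, −2) onto (16, ∞); the right piece maps [−2, ∞) onto (−∞, 13].
The union (16, ∞) ∪ (−∞, 13] omits the interval between 16 and 13; in particular 16 has no preimage. So h is not surjective.
Because the two images are disjoint, no x < −2 has h(x) = h(−2), so we compute h⁻¹(21): 21 lies in (16, ∞), so solve −2x + 12 = 21: x = (21 − 12)/(−2) = −9/2.

-9/2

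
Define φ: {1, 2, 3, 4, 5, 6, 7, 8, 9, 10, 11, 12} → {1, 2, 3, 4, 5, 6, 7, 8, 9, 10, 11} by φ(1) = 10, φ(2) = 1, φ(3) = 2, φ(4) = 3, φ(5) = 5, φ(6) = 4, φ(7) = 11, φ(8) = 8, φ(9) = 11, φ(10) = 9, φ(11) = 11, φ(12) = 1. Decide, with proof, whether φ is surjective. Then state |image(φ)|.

No element maps to 6, so φ is not surjective.
The image of φ is {1, 2, 3, 4, 5, 8, 9, 10, 11}, which has 9 elements.

9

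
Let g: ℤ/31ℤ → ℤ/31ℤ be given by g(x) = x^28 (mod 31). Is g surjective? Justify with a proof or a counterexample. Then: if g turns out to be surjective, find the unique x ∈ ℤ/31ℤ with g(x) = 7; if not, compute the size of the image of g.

16

g(15): Repeated squaring mod 31: 15^1 ≡ 15, 15^2 ≡ 15² = 225 ≡ 8, 15^4 ≡ 8² = 64 ≡ 2, 15^8 ≡ 2² = 4, 15^16 ≡ 4² = 16. Since 28 = 16 + 8 + 4, 15^28 ≡ 16·4·2: 16·4 = 64 ≡ 2, then 2·2 = 4. So 15^28 ≡ 4 (mod 31).
g(16): Repeated squaring mod 31: 16^1 ≡ 16, 16^2 ≡ 16² = 256 ≡ 8, 16^4 ≡ 8² = 64 ≡ 2, 16^8 ≡ 2² = 4, 16^16 ≡ 4² = 16. Since 28 = 16 + 8 + 4, 16^28 ≡ 16·4·2: 16·4 = 64 ≡ 2, then 2·2 = 4. So 16^28 ≡ 4 (mod 31).
So g(15) = g(16) = 4 while 15 ≠ 16, hence g is not injective.
A non-injective map from the 31-element set ℤ/31ℤ to itself takes at most 30 distinct values, so it cannot be surjective. So g is not surjective.
Since g is not surjective, we determine |image(g)|. Computing x^28 mod 31 for each x (by repeated squaring, reducing mod 31 at every step), the values g(0), g(1), …, g(30) are: 0, 1, 8, 7, 2, 5, 25, 19, 16, 18, 9, 10, 14, 20, 28, 4, 4, 28, 20, 14, 10, 9, 18, 16, 19, 25, 5, 2, 7, 8, 1.
The distinct values are {0, 1, 2, 4, 5, 7, 8, 9, 10, 14, 16, 18, 19, 20, 25, 28}; there are 16 of them.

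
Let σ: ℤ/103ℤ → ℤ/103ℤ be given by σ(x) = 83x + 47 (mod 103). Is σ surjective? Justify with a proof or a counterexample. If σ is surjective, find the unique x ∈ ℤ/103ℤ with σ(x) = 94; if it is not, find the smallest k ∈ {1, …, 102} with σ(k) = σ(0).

44

Recall that surjectivity means every element of the codomain has a preimage under σ.
Since gcd(83, 103) = 1, 83 is invertible modulo 103. Euclid's algorithm: 103 = 1·83 + 20, 83 = 4·20 + 3, 20 = 6·3 + 2, 3 = 1·2 + 1; back-substituting gives 1 = 36·83 − 29·103, so 83⁻¹ ≡ 36 (mod 103).
For any y ∈ ℤ/103ℤ, x = 36(y − 47) mod 103 satisfies σ(x) = 83·36(y − 47) + 47 ≡ y (since 83·36 ≡ 1 mod 103). So every y has a preimage.
Hence σ is surjective.
Since σ is surjective, we find σ⁻¹(94): we need 83x ≡ 94 − 47 ≡ 47 (mod 103). Using 83⁻¹ = 36: x ≡ 36·47 = 1692 = 16·103 + 44, so x = 44.
Check: σ(44) = 83·44 + 47 = 3699 = 35·103 + 94 ≡ 94 (mod 103).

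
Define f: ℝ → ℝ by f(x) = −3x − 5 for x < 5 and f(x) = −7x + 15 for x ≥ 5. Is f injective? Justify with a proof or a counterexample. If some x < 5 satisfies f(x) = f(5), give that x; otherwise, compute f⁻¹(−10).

Both pieces are strictly decreasing (slopes −3 and −7), so each is injective on its own interval.
The left piece maps (−∞, 5) onto (−20, ∞); the right piece maps [5, ∞) onto (−∞, −20].
These images are disjoint, so no value is attained by both pieces. Thus f is injective.
Because the two images are disjoint, no x < 5 has f(x) = f(5), so we compute f⁻¹(−10): −10 lies in (−20, ∞), so solve −3x − 5 = −10: x = (−10 + 5)/(−3) = 5/3.

5/3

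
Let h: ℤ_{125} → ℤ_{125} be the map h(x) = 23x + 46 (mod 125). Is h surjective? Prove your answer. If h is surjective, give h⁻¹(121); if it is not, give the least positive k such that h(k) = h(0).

Since gcd(23, 125) = 1, 23 is invertible modulo 125. Euclid's algorithm: 125 = 5·23 + 10, 23 = 2·10 + 3, 10 = 3·3 + 1; back-substituting gives 1 = 87·23 − 16·125, so 23⁻¹ ≡ 87 (mod 125).
For any y ∈ ℤ_{125}, x = 87(y − 46) mod 125 satisfies h(x) = 23·87(y − 46) + 46 ≡ y (since 23·87 ≡ 1 mod 125). So every y has a preimage.
So h is surjective.
Since h is surjective, we compute h⁻¹(121): solve 23x + 46 ≡ 121 (mod 125), i.e. 23x ≡ 75 (mod 125).
Multiplying by 23⁻¹ = 87 gives x ≡ 87·75 = 6525 = 52·125 + 25 ≡ 25 (mod 125).
Check: h(25) = 23·25 + 46 = 621 = 4·125 + 121 ≡ 121 (mod 125).

25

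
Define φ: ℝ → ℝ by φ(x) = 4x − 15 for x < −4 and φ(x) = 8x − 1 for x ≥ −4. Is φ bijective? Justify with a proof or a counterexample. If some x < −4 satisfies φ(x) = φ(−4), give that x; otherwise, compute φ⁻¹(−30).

-9/2

Both pieces are strictly increasing (slopes 4 and 8), so each is injective on its own interval.
The left piece maps (−∞, −4) onto (−∞, −31); the right piece maps [−4, ∞) onto [−33, ∞).
These images overlap. In particular φ(−4) = −33 (right piece), and solving 4x − 15 = −33 on the left piece gives x = −9/2 < −4.
So φ(−9/2) = φ(−4) with −9/2 ≠ −4, and φ is not injective, hence not bijective. This x = −9/2 is the requested value below −4.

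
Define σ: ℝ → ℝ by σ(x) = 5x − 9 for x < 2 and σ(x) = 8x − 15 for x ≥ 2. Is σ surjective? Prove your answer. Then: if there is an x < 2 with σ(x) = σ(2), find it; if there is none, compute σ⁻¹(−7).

2/5

Both pieces are strictly increasing (slopes 5 and 8), so each is injective on its own interval.
The left piece maps (−∞, 2) onto (−∞, 1); the right piece maps [2, ∞) onto [1, ∞).
These images together cover ℝ, so σ is surjective.
Because the two images are disjoint, no x < 2 has σ(x) = σ(2), so we compute σ⁻¹(−7): −7 lies in (−∞, 1), so solve 5x − 9 = −7: x = (−7 + 9)/5 = 2/5.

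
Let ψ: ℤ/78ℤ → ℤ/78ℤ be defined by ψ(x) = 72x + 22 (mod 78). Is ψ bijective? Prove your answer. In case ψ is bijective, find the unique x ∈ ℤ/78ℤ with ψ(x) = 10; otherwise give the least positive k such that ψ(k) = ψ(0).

We have gcd(72, 78) = 6 > 1. Taking s = 0 and t = 13: ψ(0) = 22 and ψ(13) = 72·13 + 22 = 958 ≡ 22 (mod 78).
So ψ(0) = ψ(13) while 0 ≠ 13, hence ψ is not injective, hence not bijective.
Since ψ is not bijective, we find the least positive k with ψ(k) = ψ(0): this means 72k ≡ 0 (mod 78), i.e. 78 ∣ 72k. Since gcd(72, 78) = 6, dividing through by 6 this holds exactly when 13 ∣ 12k, and as gcd(12, 13) = 1, exactly when 13 ∣ k.
The smallest positive such k is 13.

13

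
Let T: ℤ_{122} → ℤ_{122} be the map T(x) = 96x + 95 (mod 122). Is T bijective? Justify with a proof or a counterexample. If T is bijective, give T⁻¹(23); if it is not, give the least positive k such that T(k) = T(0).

By definition, T is injective when T(a) = T(b) forces a = b.
We have gcd(96, 122) = 2 > 1. Taking a = 0 and b = 61: T(0) = 95 and T(61) = 96·61 + 95 = 5951 ≡ 95 (mod 122).
So T(0) = T(61) while 0 ≠ 61, therefore T is not injective, hence not bijective.
Since T is not bijective, we find the least positive k with T(k) = T(0): this means 96k ≡ 0 (mod 122), i.e. 122 ∣ 96k. Since gcd(96, 122) = 2, dividing through by 2 this holds exactly when 61 ∣ 48k, and as gcd(48, 61) = 1, exactly when 61 ∣ k.
The smallest positive such k is 61.

61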